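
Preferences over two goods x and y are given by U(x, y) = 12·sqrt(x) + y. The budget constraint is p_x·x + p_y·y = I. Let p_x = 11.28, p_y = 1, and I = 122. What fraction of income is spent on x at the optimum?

share on x = 0.0262

Set MRS = p_x/p_y: 6·x^(−1/2) = p_x/p_y.
Solve: √x = 6·p_y/p_x, so x*(p_x,p_y) = (6·p_y/p_x)², and y* = (I − p_x·x*)/p_y.
Plugging in: x* = (6·1/11.28)² = 0.2829, y* = 118.8085.
Expenditure on x: 11.28·0.2829 = 3.1915; share = 0.0262.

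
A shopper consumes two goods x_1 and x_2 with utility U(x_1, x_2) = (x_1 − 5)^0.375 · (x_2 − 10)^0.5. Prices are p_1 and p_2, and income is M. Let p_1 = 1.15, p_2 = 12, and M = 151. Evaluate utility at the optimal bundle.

Discretionary income = 151 − 5·1.15 − 10·12 = 25.25; x_1* = 5 + 3/7·25.25/1.15 = 14.4099; x_2* = 10 + 4/7·25.25/12 = 11.2024.
Utility at the optimum: U(14.4099, 11.2024) = 2.5417.

V = 2.5417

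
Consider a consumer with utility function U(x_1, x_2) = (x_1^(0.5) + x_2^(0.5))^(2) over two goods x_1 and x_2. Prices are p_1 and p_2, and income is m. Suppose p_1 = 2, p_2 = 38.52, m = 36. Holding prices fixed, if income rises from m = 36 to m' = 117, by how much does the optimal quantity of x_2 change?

Δx_2* = 0.1038

MRS = MU_x_1/MU_x_2 = (x_2/x_1)^(0.5). Set equal to p_1/p_2.
Hence x_2/x_1 = (p_1/p_2)^(1/(0.5)), i.e. raised to the 2 power.
Substitute x_2 = (x_2/x_1)·x_1 into the budget: x_1* = m/(p_1 + p_2·(x_2/x_1)).
Numerically x_2/x_1 = 0.002696, so x_1* = 36/(2 + 38.52·0.002696) = 17.1115 and x_2* = 0.002696·17.1115 = 0.0461.
At m' = 117: x_2* = 0.1499. Change: 0.1499 − 0.0461 = 0.1038.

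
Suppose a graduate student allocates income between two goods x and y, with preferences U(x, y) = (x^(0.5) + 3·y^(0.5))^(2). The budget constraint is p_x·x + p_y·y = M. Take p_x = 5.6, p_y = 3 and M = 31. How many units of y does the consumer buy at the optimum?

y* = 9.7528

MRS = MU_x/MU_y = (1/3)·(y/x)^(0.5). Set equal to p_x/p_y.
Solve for the ratio: y/x = [3·p_x/p_y]^(2).
With the ratio pinned down, the budget gives x* = M/(p_x + p_y·(y/x)) and y* = (y/x)·x*.
Numerically y/x = 31.36, so x* = 31/(5.6 + 3·31.36) = 0.311 and y* = 31.36·0.311 = 9.7528.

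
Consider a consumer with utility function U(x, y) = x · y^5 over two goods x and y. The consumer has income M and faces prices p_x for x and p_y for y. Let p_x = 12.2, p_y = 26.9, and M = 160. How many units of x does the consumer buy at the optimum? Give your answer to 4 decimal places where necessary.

Demand: x*(p_x,p_y,M) = 1/6·M/p_x and y* = 5/6·M/p_y.
At p_x=12.2, p_y=26.9, M=160: x* = 1/6·160/12.2 = 2.1858.

x* = 2.1858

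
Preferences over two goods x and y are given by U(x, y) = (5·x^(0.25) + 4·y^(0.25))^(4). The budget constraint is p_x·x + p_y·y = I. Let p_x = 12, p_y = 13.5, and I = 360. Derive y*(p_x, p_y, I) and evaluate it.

y* = 11.1091

With the ratio pinned down, the budget gives x* = I/(p_x + p_y·(y/x)) and y* = (y/x)·x*.
Numerically y/x = 0.634722, so x* = 360/(12 + 13.5·0.634722) = 17.5023 and y* = 0.634722·17.5023 = 11.1091.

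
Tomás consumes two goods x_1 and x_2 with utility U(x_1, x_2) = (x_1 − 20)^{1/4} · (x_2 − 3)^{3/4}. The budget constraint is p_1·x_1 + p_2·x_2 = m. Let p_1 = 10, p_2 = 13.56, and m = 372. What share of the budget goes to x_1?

share on x_1 = 0.6259

MRS = (1/3)·(x_2−3)/(x_1−20). Tangency with p_1/p_2 gives x_2−3 = 3·(p_1/p_2)·(x_1−20).
Substituting into the budget: x_1* = 20 + 0.25·(m − 20·p_1 − 3·p_2)/p_1, and x_2* = 3 + 0.75·(…)/p_2.
Discretionary income = 372 − 20·10 − 3·13.56 = 131.32; x_1* = 20 + 0.25·131.32/10 = 23.283; x_2* = 3 + 0.75·131.32/13.56 = 10.2633.
Expenditure on x_1: 10·23.283 = 232.83; share = 0.6259.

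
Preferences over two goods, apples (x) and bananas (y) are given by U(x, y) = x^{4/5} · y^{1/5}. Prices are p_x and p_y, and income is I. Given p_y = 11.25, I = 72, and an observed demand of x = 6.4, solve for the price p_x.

p_x = 9

Tangency: MRS = 4·y/x = p_x/p_y.
Rearranging, p_y·y = (1/4)·p_x·x. Substituting into the budget gives p_x·x·(1 + (1/4)) = I.
Demand: x*(p_x,p_y,I) = 0.8·I/p_x and y* = 0.2·I/p_y.
Set x* = 6.4 in the demand function and solve for p_x: p_x = 9.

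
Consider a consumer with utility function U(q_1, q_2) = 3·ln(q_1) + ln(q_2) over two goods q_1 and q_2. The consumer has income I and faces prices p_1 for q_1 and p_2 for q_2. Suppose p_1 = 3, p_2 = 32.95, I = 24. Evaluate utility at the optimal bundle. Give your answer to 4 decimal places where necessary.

Demand: q_1*(p_1,p_2,I) = 0.75·I/p_1 and q_2* = 0.25·I/p_2.
At p_1=3, p_2=32.95, I=24: q_1* = 0.75·24/3 = 6, q_2* = 0.1821.
Utility at the optimum: U(6, 0.1821) = 3.672.

V = 3.672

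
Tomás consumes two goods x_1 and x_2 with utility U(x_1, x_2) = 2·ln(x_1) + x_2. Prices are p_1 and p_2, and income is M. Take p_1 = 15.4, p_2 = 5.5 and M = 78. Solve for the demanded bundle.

x_1* = 0.7143, x_2* = 12.1818

MU_x_1 = 2/x_1, MU_x_2 = 1. Tangency: 2/x_1 = p_1/p_2.
So x_1*(p_1,p_2) = 2·p_2/p_1, independent of income; and x_2* = (M − 2·p_2)/p_2.
At the given prices: x_1* = 2·5.5/15.4 = 0.7143, and x_2* = 12.1818.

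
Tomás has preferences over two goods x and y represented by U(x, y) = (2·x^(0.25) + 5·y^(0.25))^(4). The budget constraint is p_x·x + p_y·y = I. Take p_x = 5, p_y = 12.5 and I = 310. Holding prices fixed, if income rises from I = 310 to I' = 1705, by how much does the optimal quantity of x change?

Δx* = 79.7143

From the CES first-order condition, (2/5)·(y/x)^(0.75) = p_x/p_y.
Solve for the ratio: y/x = [(5/2)·p_x/p_y]^(4/3).
Substitute y = (y/x)·x into the budget: x* = I/(p_x + p_y·(y/x)).
Numerically y/x = 1, so x* = 310/(5 + 12.5·1) = 17.7143.
At I' = 1705: x* = 97.4286. Change: 97.4286 − 17.7143 = 79.7143.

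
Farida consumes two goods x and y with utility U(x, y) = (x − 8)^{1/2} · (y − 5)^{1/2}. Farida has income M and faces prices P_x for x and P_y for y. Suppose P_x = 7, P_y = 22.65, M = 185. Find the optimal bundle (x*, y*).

x* = 9.125, y* = 5.3477

Let x' = x−8, y' = y−5. MRS = y'/x' = P_x/P_y.
Substituting into the budget: x* = 8 + 0.5·(M − 8·P_x − 5·P_y)/P_x, and y* = 5 + 0.5·(…)/P_y.
Discretionary income = 185 − 8·7 − 5·22.65 = 15.75; x* = 8 + 0.5·15.75/7 = 9.125; y* = 5 + 0.5·15.75/22.65 = 5.3477.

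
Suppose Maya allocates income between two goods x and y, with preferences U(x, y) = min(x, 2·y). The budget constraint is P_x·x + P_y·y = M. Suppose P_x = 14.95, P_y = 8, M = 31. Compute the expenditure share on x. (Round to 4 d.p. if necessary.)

share on x = 0.7889

Leontief preferences: the optimum is at the kink where x/2 = y/1, i.e. y = (1/2)·x.
Budget: P_x·x + P_y·(1/2)·x = M, so (2·P_x + P_y)·x = 2·M.
Demand: x*(P_x,P_y,M) = 2·M/(2·P_x + P_y), y* = M/(2·P_x + P_y).
Here 2·14.95 + 8 = 37.9, giving x* = 1.6359 and y* = 0.8179.
Expenditure on x: 14.95·1.6359 = 24.4565; share = 0.7889.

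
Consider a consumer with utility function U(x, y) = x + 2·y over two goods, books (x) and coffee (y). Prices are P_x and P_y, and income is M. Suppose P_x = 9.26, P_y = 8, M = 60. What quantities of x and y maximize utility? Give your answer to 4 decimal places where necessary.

x* = 0, y* = 7.5

Perfect substitutes: compare marginal utility per dollar. 1/P_x vs 2/P_y → 0.108 vs 0.25.
y gives more utility per dollar, so spend all income on y: y* = M/P_y, x* = 0.
Numerically: x* = 0, y* = 7.5.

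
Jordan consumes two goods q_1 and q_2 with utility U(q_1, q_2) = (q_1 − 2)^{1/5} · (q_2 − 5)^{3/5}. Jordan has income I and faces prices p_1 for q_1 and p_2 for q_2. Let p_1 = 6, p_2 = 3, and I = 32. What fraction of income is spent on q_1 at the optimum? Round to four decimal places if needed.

share on q_1 = 0.4141

This is Cobb-Douglas in (q_1−2, q_2−5): tangency gives 0.2·p_2·(q_2−5) = 0.6·p_1·(q_1−2).
After buying the subsistence bundle (2, 5), a share 0.25 of the remaining income goes to q_1: q_1* = 2 + 0.25·(I − 2p_1 − 5p_2)/p_1.
Discretionary income = 32 − 2·6 − 5·3 = 5; q_1* = 2 + 0.25·5/6 = 2.2083; q_2* = 5 + 0.75·5/3 = 6.25.
Expenditure on q_1: 6·2.2083 = 13.25; share = 0.4141.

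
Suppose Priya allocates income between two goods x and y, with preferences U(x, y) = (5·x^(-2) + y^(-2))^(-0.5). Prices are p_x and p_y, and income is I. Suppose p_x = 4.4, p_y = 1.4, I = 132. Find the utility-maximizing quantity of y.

y* = 20.1943

MU_x ∝ 5·x^(-3), MU_y ∝ y^(-3), so MRS = 5·(y/x)^(3) = p_x/p_y.
Solve for the ratio: y/x = [(1/5)·p_x/p_y]^(1/3).
Substitute y = (y/x)·x into the budget: x* = I/(p_x + p_y·(y/x)).
Numerically y/x = 0.856613, so x* = 132/(4.4 + 1.4·0.856613) = 23.5745 and y* = 0.856613·23.5745 = 20.1943.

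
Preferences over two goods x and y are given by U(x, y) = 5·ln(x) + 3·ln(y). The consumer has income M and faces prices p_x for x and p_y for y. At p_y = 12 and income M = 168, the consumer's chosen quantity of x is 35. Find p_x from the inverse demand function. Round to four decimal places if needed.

Tangency: MRS = (5/3)·y/x = p_x/p_y.
Rearranging, p_y·y = (3/5)·p_x·x. Substituting into the budget gives p_x·x·(1 + (3/5)) = M.
Demand: x*(p_x,p_y,M) = 0.625·M/p_x and y* = 0.375·M/p_y.
Set x* = 35 in the demand function and solve for p_x: p_x = 3.

p_x = 3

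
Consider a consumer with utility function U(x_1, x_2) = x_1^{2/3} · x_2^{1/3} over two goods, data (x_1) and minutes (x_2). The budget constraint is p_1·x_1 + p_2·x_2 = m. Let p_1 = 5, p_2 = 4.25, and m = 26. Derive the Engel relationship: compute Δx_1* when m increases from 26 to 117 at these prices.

MU_x_1/MU_x_2 = (2/3·x_2)/(1/3·x_1); tangency sets this equal to p_1/p_2.
So 2/3·p_2·x_2 = 1/3·p_1·x_1; combined with the budget, a share 2/3 of income goes to x_1.
Demand: x_1*(p_1,p_2,m) = 2/3·m/p_1 and x_2* = 1/3·m/p_2.
At p_1=5, p_2=4.25, m=26: x_1* = 2/3·26/5 = 3.4667.
At m' = 117: x_1* = 15.6. Change: 15.6 − 3.4667 = 12.1333.

Δx_1* = 12.1333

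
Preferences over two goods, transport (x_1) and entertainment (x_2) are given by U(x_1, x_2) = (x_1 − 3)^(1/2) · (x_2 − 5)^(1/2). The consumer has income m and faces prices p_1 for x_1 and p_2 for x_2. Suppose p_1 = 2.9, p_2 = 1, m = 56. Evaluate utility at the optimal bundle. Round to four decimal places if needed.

V = 12.4197

This is Cobb-Douglas in (x_1−3, x_2−5): tangency gives 0.5·p_2·(x_2−5) = 0.5·p_1·(x_1−3).
Substituting into the budget: x_1* = 3 + 0.5·(m − 3·p_1 − 5·p_2)/p_1, and x_2* = 5 + 0.5·(…)/p_2.
Discretionary income = 56 − 3·2.9 − 5·1 = 42.3; x_1* = 3 + 0.5·42.3/2.9 = 10.2931; x_2* = 5 + 0.5·42.3/1 = 26.15.
Utility at the optimum: U(10.2931, 26.15) = 12.4197.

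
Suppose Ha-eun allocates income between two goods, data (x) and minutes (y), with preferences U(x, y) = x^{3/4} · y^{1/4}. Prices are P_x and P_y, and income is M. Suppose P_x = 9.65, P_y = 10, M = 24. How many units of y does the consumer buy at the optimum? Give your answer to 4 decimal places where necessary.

y* = 0.6

MU_x/MU_y = (0.75·y)/(0.25·x); tangency sets this equal to P_x/P_y.
Rearranging, P_y·y = (1/3)·P_x·x. Substituting into the budget gives P_x·x·(1 + (1/3)) = M.
Demand: x*(P_x,P_y,M) = 0.75·M/P_x and y* = 0.25·M/P_y.
At P_x=9.65, P_y=10, M=24: y* = 0.25·24/10 = 0.6.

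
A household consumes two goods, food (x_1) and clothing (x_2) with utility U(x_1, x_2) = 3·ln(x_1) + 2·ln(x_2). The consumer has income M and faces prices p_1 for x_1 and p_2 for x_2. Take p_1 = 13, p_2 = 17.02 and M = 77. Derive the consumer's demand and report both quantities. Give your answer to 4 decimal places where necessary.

Demand: x_1*(p_1,p_2,M) = 0.6·M/p_1 and x_2* = 0.4·M/p_2.
At p_1=13, p_2=17.02, M=77: x_1* = 0.6·77/13 = 3.5538, x_2* = 1.8096.

x_1* = 3.5538, x_2* = 1.8096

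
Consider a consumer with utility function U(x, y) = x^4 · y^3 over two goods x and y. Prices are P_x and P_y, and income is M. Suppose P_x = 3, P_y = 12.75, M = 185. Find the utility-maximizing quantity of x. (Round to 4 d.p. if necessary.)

Tangency: MRS = (4/3)·y/x = P_x/P_y.
Rearranging, P_y·y = (3/4)·P_x·x. Substituting into the budget gives P_x·x·(1 + (3/4)) = M.
Demand: x*(P_x,P_y,M) = 4/7·M/P_x and y* = 3/7·M/P_y.
At P_x=3, P_y=12.75, M=185: x* = 4/7·185/3 = 35.2381.

x* = 35.2381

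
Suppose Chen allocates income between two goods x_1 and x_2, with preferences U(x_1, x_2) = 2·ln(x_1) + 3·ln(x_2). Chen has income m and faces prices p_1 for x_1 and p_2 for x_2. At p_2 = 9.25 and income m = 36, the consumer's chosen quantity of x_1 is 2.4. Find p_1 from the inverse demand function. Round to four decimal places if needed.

p_1 = 6

MU_x_1/MU_x_2 = (2·x_2)/(3·x_1); tangency sets this equal to p_1/p_2.
So 2·p_2·x_2 = 3·p_1·x_1; combined with the budget, a share 0.4 of income goes to x_1.
Demand: x_1*(p_1,p_2,m) = 0.4·m/p_1 and x_2* = 0.6·m/p_2.
Set x_1* = 2.4 in the demand function and solve for p_1: p_1 = 6.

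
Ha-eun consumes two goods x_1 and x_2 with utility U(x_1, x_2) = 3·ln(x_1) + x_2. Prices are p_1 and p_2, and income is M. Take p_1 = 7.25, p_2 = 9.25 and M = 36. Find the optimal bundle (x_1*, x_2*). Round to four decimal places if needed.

Set MRS = p_1/p_2: (3/x_1)/1 = p_1/p_2.
So x_1*(p_1,p_2) = 3·p_2/p_1, independent of income; and x_2* = (M − 3·p_2)/p_2.
At the given prices: x_1* = 3·9.25/7.25 = 3.8276, and x_2* = 0.8919.

x_1* = 3.8276, x_2* = 0.8919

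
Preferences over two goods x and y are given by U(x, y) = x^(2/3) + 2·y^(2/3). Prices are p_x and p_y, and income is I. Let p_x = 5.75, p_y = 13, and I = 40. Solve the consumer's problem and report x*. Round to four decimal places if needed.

Numerically y/x = 0.692251, so x* = 40/(5.75 + 13·0.692251) = 2.712.

x* = 2.712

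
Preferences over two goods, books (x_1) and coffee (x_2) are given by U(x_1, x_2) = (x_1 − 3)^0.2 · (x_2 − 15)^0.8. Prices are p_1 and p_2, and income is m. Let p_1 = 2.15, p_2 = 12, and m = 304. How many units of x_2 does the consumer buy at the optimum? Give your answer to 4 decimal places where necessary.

x_2* = 22.8367

Let x_1' = x_1−3, x_2' = x_2−15. MRS = (1/4)·x_2'/x_1' = p_1/p_2.
After buying the subsistence bundle (3, 15), a share 0.2 of the remaining income goes to x_1: x_1* = 3 + 0.2·(m − 3p_1 − 15p_2)/p_1.
Discretionary income = 304 − 3·2.15 − 15·12 = 117.55; x_2* = 15 + 0.8·117.55/12 = 22.8367.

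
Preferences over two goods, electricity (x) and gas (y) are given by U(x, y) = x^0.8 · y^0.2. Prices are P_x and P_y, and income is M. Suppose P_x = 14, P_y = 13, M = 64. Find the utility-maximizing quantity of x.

MU_x/MU_y = (0.8·y)/(0.2·x); tangency sets this equal to P_x/P_y.
So 0.8·P_y·y = 0.2·P_x·x; combined with the budget, a share 0.8 of income goes to x.
Demand: x*(P_x,P_y,M) = 0.8·M/P_x and y* = 0.2·M/P_y.
At P_x=14, P_y=13, M=64: x* = 0.8·64/14 = 3.6571.

x* = 3.6571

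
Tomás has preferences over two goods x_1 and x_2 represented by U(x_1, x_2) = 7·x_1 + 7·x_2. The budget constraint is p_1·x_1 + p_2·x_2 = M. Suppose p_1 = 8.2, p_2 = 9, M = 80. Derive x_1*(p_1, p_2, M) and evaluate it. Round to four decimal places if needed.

x_1* = 9.7561

Linear utility — the consumer picks whichever good has higher MU/price: 7/8.2 = 0.8537 vs 7/9 = 0.7778.
x_1 gives more utility per dollar, so spend all income on x_1: x_1* = M/p_1, x_2* = 0.
Numerically: x_1* = 9.7561, x_2* = 0.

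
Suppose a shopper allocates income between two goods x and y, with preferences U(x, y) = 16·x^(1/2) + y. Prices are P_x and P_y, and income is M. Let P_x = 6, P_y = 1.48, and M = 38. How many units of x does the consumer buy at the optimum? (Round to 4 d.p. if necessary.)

x* = 3.894

Utility is quasi-linear in y; the FOC for x is 8/√x = P_x/P_y.
Solve: √x = 8·P_y/P_x, so x*(P_x,P_y) = (8·P_y/P_x)², and y* = (M − P_x·x*)/P_y.
Plugging in: x* = (8·1.48/6)² = 3.894.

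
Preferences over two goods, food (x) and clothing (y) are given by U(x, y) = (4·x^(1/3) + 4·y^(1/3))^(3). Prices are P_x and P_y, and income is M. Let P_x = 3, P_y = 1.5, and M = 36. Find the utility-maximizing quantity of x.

x* = 4.9706

MRS = MU_x/MU_y = (y/x)^(2/3). Set equal to P_x/P_y.
Solve for the ratio: y/x = [P_x/P_y]^(1.5).
With the ratio pinned down, the budget gives x* = M/(P_x + P_y·(y/x)) and y* = (y/x)·x*.
Numerically y/x = 2.828427, so x* = 36/(3 + 1.5·2.828427) = 4.9706.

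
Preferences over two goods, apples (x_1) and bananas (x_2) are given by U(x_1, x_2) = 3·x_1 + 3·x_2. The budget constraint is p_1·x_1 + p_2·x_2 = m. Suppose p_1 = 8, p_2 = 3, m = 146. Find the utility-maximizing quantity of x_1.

x_2 gives more utility per dollar, so spend all income on x_2: x_2* = m/p_2, x_1* = 0.
Numerically: x_1* = 0, x_2* = 48.6667.

x_1* = 0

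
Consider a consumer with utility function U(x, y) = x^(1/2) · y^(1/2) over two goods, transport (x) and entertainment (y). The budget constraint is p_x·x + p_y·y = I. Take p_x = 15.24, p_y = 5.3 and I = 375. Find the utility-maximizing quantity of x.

x* = 12.3031

Demand: x*(p_x,p_y,I) = 0.5·I/p_x and y* = 0.5·I/p_y.
At p_x=15.24, p_y=5.3, I=375: x* = 0.5·375/15.24 = 12.3031.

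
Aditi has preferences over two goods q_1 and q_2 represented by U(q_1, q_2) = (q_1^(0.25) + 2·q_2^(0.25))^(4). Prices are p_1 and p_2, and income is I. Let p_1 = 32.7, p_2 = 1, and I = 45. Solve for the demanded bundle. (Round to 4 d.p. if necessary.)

From the CES first-order condition, (1/2)·(q_2/q_1)^(0.75) = p_1/p_2.
Solve for the ratio: q_2/q_1 = [2·p_1/p_2]^(4/3).
With the ratio pinned down, the budget gives q_1* = I/(p_1 + p_2·(q_2/q_1)) and q_2* = (q_2/q_1)·q_1*.
Numerically q_2/q_1 = 263.493758, so q_1* = 45/(32.7 + 1·263.493758) = 0.1519 and q_2* = 263.493758·0.1519 = 40.032.

q_1* = 0.1519, q_2* = 40.032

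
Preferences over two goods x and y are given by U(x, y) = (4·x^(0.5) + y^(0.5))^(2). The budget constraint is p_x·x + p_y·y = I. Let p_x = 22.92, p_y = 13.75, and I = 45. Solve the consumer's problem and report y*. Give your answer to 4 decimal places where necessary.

From the CES first-order condition, 4·(y/x)^(0.5) = p_x/p_y.
Hence y/x = ((1/4)·p_x/p_y)^(1/(0.5)), i.e. raised to the 2 power.
With the ratio pinned down, the budget gives x* = I/(p_x + p_y·(y/x)) and y* = (y/x)·x*.
Numerically y/x = 0.173662, so x* = 45/(22.92 + 13.75·0.173662) = 1.7781 and y* = 0.173662·1.7781 = 0.3088.

y* = 0.3088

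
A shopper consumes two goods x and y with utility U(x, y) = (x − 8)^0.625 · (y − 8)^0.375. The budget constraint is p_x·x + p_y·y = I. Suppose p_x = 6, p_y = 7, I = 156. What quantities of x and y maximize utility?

x* = 13.4167, y* = 10.7857

Let x' = x−8, y' = y−8. MRS = (5/3)·y'/x' = p_x/p_y.
Substituting into the budget: x* = 8 + 0.625·(I − 8·p_x − 8·p_y)/p_x, and y* = 8 + 0.375·(…)/p_y.
Discretionary income = 156 − 8·6 − 8·7 = 52; x* = 8 + 0.625·52/6 = 13.4167; y* = 8 + 0.375·52/7 = 10.7857.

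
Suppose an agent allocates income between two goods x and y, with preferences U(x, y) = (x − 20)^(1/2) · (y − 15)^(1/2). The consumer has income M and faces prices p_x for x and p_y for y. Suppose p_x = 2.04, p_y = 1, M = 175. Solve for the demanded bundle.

Substituting into the budget: x* = 20 + 0.5·(M − 20·p_x − 15·p_y)/p_x, and y* = 15 + 0.5·(…)/p_y.
Discretionary income = 175 − 20·2.04 − 15·1 = 119.2; x* = 20 + 0.5·119.2/2.04 = 49.2157; y* = 15 + 0.5·119.2/1 = 74.6.

x* = 49.2157, y* = 74.6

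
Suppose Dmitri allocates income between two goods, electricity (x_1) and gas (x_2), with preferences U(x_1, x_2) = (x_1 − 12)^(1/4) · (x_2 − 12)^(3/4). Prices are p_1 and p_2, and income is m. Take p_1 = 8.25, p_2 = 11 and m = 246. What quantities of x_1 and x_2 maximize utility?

x_1* = 12.4545, x_2* = 13.0227

This is Cobb-Douglas in (x_1−12, x_2−12): tangency gives 0.25·p_2·(x_2−12) = 0.75·p_1·(x_1−12).
Substituting into the budget: x_1* = 12 + 0.25·(m − 12·p_1 − 12·p_2)/p_1, and x_2* = 12 + 0.75·(…)/p_2.
Discretionary income = 246 − 12·8.25 − 12·11 = 15; x_1* = 12 + 0.25·15/8.25 = 12.4545; x_2* = 12 + 0.75·15/11 = 13.0227.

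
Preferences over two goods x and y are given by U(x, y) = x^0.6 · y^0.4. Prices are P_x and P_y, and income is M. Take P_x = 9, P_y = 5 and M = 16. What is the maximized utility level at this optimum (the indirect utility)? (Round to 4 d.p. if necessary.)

V = 1.1474

MU_x/MU_y = (0.6·y)/(0.4·x); tangency sets this equal to P_x/P_y.
Rearranging, P_y·y = (2/3)·P_x·x. Substituting into the budget gives P_x·x·(1 + (2/3)) = M.
Demand: x*(P_x,P_y,M) = 0.6·M/P_x and y* = 0.4·M/P_y.
At P_x=9, P_y=5, M=16: x* = 0.6·16/9 = 1.0667, y* = 1.28.
Utility at the optimum: U(1.0667, 1.28) = 1.1474.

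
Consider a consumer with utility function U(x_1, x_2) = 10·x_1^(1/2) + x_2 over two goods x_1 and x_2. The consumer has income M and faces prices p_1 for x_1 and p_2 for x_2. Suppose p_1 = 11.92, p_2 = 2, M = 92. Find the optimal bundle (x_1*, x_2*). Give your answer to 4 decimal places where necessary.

x_1* = 0.7038, x_2* = 41.8054

Solve: √x_1 = 5·p_2/p_1, so x_1*(p_1,p_2) = (5·p_2/p_1)², and x_2* = (M − p_1·x_1*)/p_2.
Plugging in: x_1* = (5·2/11.92)² = 0.7038, x_2* = 41.8054.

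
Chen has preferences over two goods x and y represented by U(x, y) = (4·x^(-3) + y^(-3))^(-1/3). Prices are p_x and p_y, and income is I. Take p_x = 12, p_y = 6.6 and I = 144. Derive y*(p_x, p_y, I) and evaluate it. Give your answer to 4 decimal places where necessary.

y* = 6.7878

MU_x ∝ 4·x^(-4), MU_y ∝ y^(-4), so MRS = 4·(y/x)^(4) = p_x/p_y.
Hence y/x = ((1/4)·p_x/p_y)^(1/(4)), i.e. raised to the 0.25 power.
With the ratio pinned down, the budget gives x* = I/(p_x + p_y·(y/x)) and y* = (y/x)·x*.
Numerically y/x = 0.821097, so x* = 144/(12 + 6.6·0.821097) = 8.2667 and y* = 0.821097·8.2667 = 6.7878.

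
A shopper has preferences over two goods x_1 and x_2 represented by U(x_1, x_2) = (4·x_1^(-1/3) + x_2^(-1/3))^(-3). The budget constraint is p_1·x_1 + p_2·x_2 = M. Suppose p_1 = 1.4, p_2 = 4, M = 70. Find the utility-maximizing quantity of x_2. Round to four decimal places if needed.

x_2* = 5.5109

From the CES first-order condition, 4·(x_2/x_1)^(4/3) = p_1/p_2.
Hence x_2/x_1 = ((1/4)·p_1/p_2)^(1/(4/3)), i.e. raised to the 0.75 power.
With the ratio pinned down, the budget gives x_1* = M/(p_1 + p_2·(x_2/x_1)) and x_2* = (x_2/x_1)·x_1*.
Numerically x_2/x_1 = 0.160881, so x_1* = 70/(1.4 + 4·0.160881) = 34.2545 and x_2* = 0.160881·34.2545 = 5.5109.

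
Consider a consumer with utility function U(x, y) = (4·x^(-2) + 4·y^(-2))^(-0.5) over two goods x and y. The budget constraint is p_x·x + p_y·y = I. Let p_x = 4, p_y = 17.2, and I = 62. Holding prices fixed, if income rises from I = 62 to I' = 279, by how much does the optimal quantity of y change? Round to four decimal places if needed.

MU_x ∝ 4·x^(-3), MU_y ∝ 4·y^(-3), so MRS = (y/x)^(3) = p_x/p_y.
Solve for the ratio: y/x = [p_x/p_y]^(1/3).
With the ratio pinned down, the budget gives x* = I/(p_x + p_y·(y/x)) and y* = (y/x)·x*.
Numerically y/x = 0.614956, so x* = 62/(4 + 17.2·0.614956) = 4.2532 and y* = 0.614956·4.2532 = 2.6155.
At I' = 279: y* = 11.7699. Change: 11.7699 − 2.6155 = 9.1544.

Δy* = 9.1544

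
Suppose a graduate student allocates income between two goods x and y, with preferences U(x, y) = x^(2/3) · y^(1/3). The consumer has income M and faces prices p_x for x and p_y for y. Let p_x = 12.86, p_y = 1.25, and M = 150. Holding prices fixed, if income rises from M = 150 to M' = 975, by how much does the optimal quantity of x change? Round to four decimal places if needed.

Δx* = 42.7683

MU_x/MU_y = (2/3·y)/(1/3·x); tangency sets this equal to p_x/p_y.
So 2/3·p_y·y = 1/3·p_x·x; combined with the budget, a share 2/3 of income goes to x.
Demand: x*(p_x,p_y,M) = 2/3·M/p_x and y* = 1/3·M/p_y.
At p_x=12.86, p_y=1.25, M=150: x* = 2/3·150/12.86 = 7.776.
At M' = 975: x* = 50.5443. Change: 50.5443 − 7.776 = 42.7683.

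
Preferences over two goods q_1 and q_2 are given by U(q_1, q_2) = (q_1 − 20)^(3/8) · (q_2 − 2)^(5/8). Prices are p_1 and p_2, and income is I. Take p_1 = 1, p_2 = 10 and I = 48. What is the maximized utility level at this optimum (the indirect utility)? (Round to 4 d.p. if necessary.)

Discretionary income = 48 − 20·1 − 2·10 = 8; q_1* = 20 + 0.375·8/1 = 23; q_2* = 2 + 0.625·8/10 = 2.5.
Utility at the optimum: U(23, 2.5) = 0.979.

V = 0.979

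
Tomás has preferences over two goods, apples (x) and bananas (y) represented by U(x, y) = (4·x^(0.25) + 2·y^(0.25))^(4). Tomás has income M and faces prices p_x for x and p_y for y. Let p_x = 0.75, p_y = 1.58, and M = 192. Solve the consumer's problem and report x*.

x* = 195.4837

MU_x ∝ 4·x^(-0.75), MU_y ∝ 2·y^(-0.75), so MRS = 2·(y/x)^(0.75) = p_x/p_y.
Hence y/x = ((1/2)·p_x/p_y)^(1/(0.75)), i.e. raised to the 4/3 power.
Substitute y = (y/x)·x into the budget: x* = M/(p_x + p_y·(y/x)).
Numerically y/x = 0.146949, so x* = 192/(0.75 + 1.58·0.146949) = 195.4837.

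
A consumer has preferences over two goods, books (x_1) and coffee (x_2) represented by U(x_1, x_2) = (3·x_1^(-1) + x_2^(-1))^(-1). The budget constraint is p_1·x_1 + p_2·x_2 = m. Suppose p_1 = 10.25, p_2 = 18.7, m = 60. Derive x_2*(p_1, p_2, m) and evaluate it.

From the CES first-order condition, 3·(x_2/x_1)^(2) = p_1/p_2.
Hence x_2/x_1 = ((1/3)·p_1/p_2)^(1/(2)), i.e. raised to the 0.5 power.
Substitute x_2 = (x_2/x_1)·x_1 into the budget: x_1* = m/(p_1 + p_2·(x_2/x_1)).
Numerically x_2/x_1 = 0.427445, so x_1* = 60/(10.25 + 18.7·0.427445) = 3.2889 and x_2* = 0.427445·3.2889 = 1.4058.

x_2* = 1.4058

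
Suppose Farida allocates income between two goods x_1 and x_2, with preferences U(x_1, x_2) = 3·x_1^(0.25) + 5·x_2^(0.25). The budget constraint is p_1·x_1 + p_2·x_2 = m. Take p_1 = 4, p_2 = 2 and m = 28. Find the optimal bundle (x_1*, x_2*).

From the CES first-order condition, (3/5)·(x_2/x_1)^(0.75) = p_1/p_2.
Hence x_2/x_1 = ((5/3)·p_1/p_2)^(1/(0.75)), i.e. raised to the 4/3 power.
Substitute x_2 = (x_2/x_1)·x_1 into the budget: x_1* = m/(p_1 + p_2·(x_2/x_1)).
Numerically x_2/x_1 = 4.979339, so x_1* = 28/(4 + 2·4.979339) = 2.0059 and x_2* = 4.979339·2.0059 = 9.9882.

x_1* = 2.0059, x_2* = 9.9882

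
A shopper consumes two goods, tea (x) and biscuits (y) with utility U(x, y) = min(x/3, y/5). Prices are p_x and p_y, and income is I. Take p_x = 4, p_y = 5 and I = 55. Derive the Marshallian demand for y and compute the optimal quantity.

y* = 7.4324

Demand: x*(p_x,p_y,I) = 3·I/(3·p_x + 5·p_y), y* = 5·I/(3·p_x + 5·p_y).
Here 3·4 + 5·5 = 37, giving y* = 7.4324.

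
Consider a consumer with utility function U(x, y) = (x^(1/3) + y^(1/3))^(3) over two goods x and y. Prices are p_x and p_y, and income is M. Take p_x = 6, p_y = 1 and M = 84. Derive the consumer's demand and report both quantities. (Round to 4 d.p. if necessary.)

MU_x ∝ x^(-2/3), MU_y ∝ y^(-2/3), so MRS = (y/x)^(2/3) = p_x/p_y.
Hence y/x = (p_x/p_y)^(1/(2/3)), i.e. raised to the 1.5 power.
With the ratio pinned down, the budget gives x* = M/(p_x + p_y·(y/x)) and y* = (y/x)·x*.
Numerically y/x = 14.696938, so x* = 84/(6 + 1·14.696938) = 4.0586 and y* = 14.696938·4.0586 = 59.6486.

x* = 4.0586, y* = 59.6486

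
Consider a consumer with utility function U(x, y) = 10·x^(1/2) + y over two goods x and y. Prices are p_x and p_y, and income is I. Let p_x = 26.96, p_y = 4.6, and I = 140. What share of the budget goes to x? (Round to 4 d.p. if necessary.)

share on x = 0.1402

Set MRS = p_x/p_y: 5·x^(−1/2) = p_x/p_y.
Thus x* = (5·p_y/p_x)² — independent of I — with the rest of income spent on y.
Plugging in: x* = (5·4.6/26.96)² = 0.7278, y* = 26.1692.
Expenditure on x: 26.96·0.7278 = 19.6217; share = 0.1402.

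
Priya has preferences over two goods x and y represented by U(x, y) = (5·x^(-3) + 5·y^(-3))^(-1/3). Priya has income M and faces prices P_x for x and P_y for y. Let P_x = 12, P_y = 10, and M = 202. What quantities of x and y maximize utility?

From the CES first-order condition, (y/x)^(4) = P_x/P_y.
Solve for the ratio: y/x = [P_x/P_y]^(0.25).
With the ratio pinned down, the budget gives x* = M/(P_x + P_y·(y/x)) and y* = (y/x)·x*.
Numerically y/x = 1.046635, so x* = 202/(12 + 10·1.046635) = 8.9912 and y* = 1.046635·8.9912 = 9.4105.

x* = 8.9912, y* = 9.4105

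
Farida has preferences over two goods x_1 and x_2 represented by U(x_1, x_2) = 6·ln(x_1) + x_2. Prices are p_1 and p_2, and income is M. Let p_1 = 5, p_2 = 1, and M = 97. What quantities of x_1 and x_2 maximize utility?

MU_x_1 = 6/x_1, MU_x_2 = 1. Tangency: 6/x_1 = p_1/p_2.
So x_1*(p_1,p_2) = 6·p_2/p_1, independent of income; and x_2* = (M − 6·p_2)/p_2.
At the given prices: x_1* = 6·1/5 = 1.2, and x_2* = 91.

x_1* = 1.2, x_2* = 91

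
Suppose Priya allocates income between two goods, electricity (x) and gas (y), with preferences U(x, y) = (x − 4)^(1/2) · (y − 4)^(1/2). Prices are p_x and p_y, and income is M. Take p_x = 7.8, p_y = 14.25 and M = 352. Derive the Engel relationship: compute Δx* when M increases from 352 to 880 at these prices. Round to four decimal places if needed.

This is Cobb-Douglas in (x−4, y−4): tangency gives 0.5·p_y·(y−4) = 0.5·p_x·(x−4).
After buying the subsistence bundle (4, 4), a share 0.5 of the remaining income goes to x: x* = 4 + 0.5·(M − 4p_x − 4p_y)/p_x.
Discretionary income = 352 − 4·7.8 − 4·14.25 = 263.8; x* = 4 + 0.5·263.8/7.8 = 20.9103.
At M' = 880: x* = 54.7564. Change: 54.7564 − 20.9103 = 33.8462.

Δx* = 33.8462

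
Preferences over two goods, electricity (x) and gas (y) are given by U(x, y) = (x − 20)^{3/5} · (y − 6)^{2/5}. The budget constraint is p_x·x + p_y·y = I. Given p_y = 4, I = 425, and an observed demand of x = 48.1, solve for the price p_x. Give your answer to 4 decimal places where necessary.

p_x = 6

This is Cobb-Douglas in (x−20, y−6): tangency gives 0.6·p_y·(y−6) = 0.4·p_x·(x−20).
Substituting into the budget: x* = 20 + 0.6·(I − 20·p_x − 6·p_y)/p_x, and y* = 6 + 0.4·(…)/p_y.
Set x* = 48.1 in the demand function and solve for p_x: p_x = 6.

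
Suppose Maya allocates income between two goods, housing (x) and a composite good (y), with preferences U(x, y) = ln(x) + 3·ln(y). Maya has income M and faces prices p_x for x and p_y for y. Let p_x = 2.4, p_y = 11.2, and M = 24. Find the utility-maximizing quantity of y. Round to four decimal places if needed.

Tangency: MRS = (1/3)·y/x = p_x/p_y.
So p_y·y = 3·p_x·x; combined with the budget, a share 0.25 of income goes to x.
Demand: x*(p_x,p_y,M) = 0.25·M/p_x and y* = 0.75·M/p_y.
At p_x=2.4, p_y=11.2, M=24: y* = 0.75·24/11.2 = 1.6071.

y* = 1.6071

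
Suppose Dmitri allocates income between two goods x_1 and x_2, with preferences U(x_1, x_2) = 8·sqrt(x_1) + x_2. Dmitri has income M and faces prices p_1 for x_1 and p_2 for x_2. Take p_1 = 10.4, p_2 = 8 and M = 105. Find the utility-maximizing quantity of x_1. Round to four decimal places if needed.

x_1* = 9.4675

MU_x_1 = 4/√x_1, MU_x_2 = 1. Tangency: 4/√x_1 = p_1/p_2.
Solve: √x_1 = 4·p_2/p_1, so x_1*(p_1,p_2) = (4·p_2/p_1)², and x_2* = (M − p_1·x_1*)/p_2.
Plugging in: x_1* = (4·8/10.4)² = 9.4675.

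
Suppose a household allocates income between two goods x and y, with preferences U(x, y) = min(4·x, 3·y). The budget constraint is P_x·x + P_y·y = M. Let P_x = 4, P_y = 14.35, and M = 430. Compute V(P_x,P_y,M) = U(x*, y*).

Here 3·4 + 4·14.35 = 69.4, giving x* = 18.5879 and y* = 24.7839.
Utility at the optimum: U(18.5879, 24.7839) = 74.3516.

V = 74.3516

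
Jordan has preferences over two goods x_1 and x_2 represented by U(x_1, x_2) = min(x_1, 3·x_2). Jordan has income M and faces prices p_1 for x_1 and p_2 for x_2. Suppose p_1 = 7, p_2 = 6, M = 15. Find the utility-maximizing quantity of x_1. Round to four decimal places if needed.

x_1* = 1.6667

Demand: x_1*(p_1,p_2,M) = 3·M/(3·p_1 + p_2), x_2* = M/(3·p_1 + p_2).
Here 3·7 + 6 = 27, giving x_1* = 1.6667.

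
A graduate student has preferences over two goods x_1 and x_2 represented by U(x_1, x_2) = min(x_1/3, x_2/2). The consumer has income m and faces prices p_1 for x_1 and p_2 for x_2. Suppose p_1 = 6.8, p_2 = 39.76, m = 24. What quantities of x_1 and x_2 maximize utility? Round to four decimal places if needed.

x_1* = 0.7206, x_2* = 0.4804

Leontief preferences: the optimum is at the kink where x_1/3 = x_2/2, i.e. x_2 = (2/3)·x_1.
Budget: p_1·x_1 + p_2·(2/3)·x_1 = m, so (3·p_1 + 2·p_2)·x_1 = 3·m.
Demand: x_1*(p_1,p_2,m) = 3·m/(3·p_1 + 2·p_2), x_2* = 2·m/(3·p_1 + 2·p_2).
Here 3·6.8 + 2·39.76 = 99.92, giving x_1* = 0.7206 and x_2* = 0.4804.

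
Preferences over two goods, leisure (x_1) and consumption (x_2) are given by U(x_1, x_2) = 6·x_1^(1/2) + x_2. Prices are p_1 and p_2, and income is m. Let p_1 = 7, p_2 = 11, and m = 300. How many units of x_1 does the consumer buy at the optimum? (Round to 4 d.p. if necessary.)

Set MRS = p_1/p_2: 3·x_1^(−1/2) = p_1/p_2.
Solve: √x_1 = 3·p_2/p_1, so x_1*(p_1,p_2) = (3·p_2/p_1)², and x_2* = (m − p_1·x_1*)/p_2.
Plugging in: x_1* = (3·11/7)² = 22.2245.

x_1* = 22.2245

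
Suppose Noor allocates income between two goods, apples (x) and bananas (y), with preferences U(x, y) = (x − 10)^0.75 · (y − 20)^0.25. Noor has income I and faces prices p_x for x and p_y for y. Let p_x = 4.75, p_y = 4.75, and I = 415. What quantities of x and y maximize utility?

x* = 53.0263, y* = 34.3421

This is Cobb-Douglas in (x−10, y−20): tangency gives 0.75·p_y·(y−20) = 0.25·p_x·(x−10).
After buying the subsistence bundle (10, 20), a share 0.75 of the remaining income goes to x: x* = 10 + 0.75·(I − 10p_x − 20p_y)/p_x.
Discretionary income = 415 − 10·4.75 − 20·4.75 = 272.5; x* = 10 + 0.75·272.5/4.75 = 53.0263; y* = 20 + 0.25·272.5/4.75 = 34.3421.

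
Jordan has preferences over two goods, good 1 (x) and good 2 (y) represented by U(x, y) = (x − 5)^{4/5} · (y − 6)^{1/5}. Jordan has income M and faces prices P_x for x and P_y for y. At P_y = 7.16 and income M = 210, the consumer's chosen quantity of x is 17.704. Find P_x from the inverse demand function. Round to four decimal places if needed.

P_x = 8

MRS = 4·(y−6)/(x−5). Tangency with P_x/P_y gives y−6 = (1/4)·(P_x/P_y)·(x−5).
Substituting into the budget: x* = 5 + 0.8·(M − 5·P_x − 6·P_y)/P_x, and y* = 6 + 0.2·(…)/P_y.
Set x* = 17.704 in the demand function and solve for P_x: P_x = 8.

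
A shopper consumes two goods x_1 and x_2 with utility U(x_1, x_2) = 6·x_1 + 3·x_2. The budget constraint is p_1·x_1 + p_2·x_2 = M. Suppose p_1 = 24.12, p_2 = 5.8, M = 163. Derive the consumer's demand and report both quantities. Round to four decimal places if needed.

x_1* = 0, x_2* = 28.1034

Perfect substitutes: compare marginal utility per dollar. 6/p_1 vs 3/p_2 → 0.2488 vs 0.5172.
x_2 gives more utility per dollar, so spend all income on x_2: x_2* = M/p_2, x_1* = 0.
Numerically: x_1* = 0, x_2* = 28.1034.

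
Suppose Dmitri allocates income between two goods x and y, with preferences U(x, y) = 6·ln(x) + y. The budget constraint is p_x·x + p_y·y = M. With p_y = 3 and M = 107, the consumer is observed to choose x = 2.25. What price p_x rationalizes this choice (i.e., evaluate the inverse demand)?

p_x = 8

Set MRS = p_x/p_y: (6/x)/1 = p_x/p_y.
So x*(p_x,p_y) = 6·p_y/p_x, independent of income; and y* = (M − 6·p_y)/p_y.
Set x* = 2.25 in the demand function and solve for p_x: p_x = 8.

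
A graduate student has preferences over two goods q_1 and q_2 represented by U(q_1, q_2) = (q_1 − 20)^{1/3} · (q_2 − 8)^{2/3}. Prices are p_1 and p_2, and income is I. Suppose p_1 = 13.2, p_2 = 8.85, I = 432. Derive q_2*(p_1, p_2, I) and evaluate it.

q_2* = 15.322

MRS = (1/2)·(q_2−8)/(q_1−20). Tangency with p_1/p_2 gives q_2−8 = 2·(p_1/p_2)·(q_1−20).
After buying the subsistence bundle (20, 8), a share 1/3 of the remaining income goes to q_1: q_1* = 20 + 1/3·(I − 20p_1 − 8p_2)/p_1.
Discretionary income = 432 − 20·13.2 − 8·8.85 = 97.2; q_2* = 8 + 2/3·97.2/8.85 = 15.322.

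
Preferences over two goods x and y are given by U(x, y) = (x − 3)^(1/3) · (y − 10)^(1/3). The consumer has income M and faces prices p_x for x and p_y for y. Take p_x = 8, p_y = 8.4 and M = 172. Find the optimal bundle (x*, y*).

This is Cobb-Douglas in (x−3, y−10): tangency gives 1/3·p_y·(y−10) = 1/3·p_x·(x−3).
After buying the subsistence bundle (3, 10), a share 0.5 of the remaining income goes to x: x* = 3 + 0.5·(M − 3p_x − 10p_y)/p_x.
Discretionary income = 172 − 3·8 − 10·8.4 = 64; x* = 3 + 0.5·64/8 = 7; y* = 10 + 0.5·64/8.4 = 13.8095.

x* = 7, y* = 13.8095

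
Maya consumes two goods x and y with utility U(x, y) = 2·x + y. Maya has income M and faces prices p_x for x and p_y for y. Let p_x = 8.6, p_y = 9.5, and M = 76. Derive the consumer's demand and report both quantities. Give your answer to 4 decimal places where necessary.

x* = 8.8372, y* = 0

Perfect substitutes: compare marginal utility per dollar. 2/p_x vs 1/p_y → 0.2326 vs 0.1053.
x gives more utility per dollar, so spend all income on x: x* = M/p_x, y* = 0.
Numerically: x* = 8.8372, y* = 0.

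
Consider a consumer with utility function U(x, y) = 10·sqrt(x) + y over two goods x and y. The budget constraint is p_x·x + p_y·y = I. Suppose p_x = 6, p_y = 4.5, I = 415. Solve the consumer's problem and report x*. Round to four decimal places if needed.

x* = 14.0625

MU_x = 5/√x, MU_y = 1. Tangency: 5/√x = p_x/p_y.
Solve: √x = 5·p_y/p_x, so x*(p_x,p_y) = (5·p_y/p_x)², and y* = (I − p_x·x*)/p_y.
Plugging in: x* = (5·4.5/6)² = 14.0625.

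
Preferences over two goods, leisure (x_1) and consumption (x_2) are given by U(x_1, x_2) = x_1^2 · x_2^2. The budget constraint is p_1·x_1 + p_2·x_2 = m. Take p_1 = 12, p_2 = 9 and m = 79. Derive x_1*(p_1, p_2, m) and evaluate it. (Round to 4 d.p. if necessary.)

The MRS is x_2/x_1. Set MRS = p_1/p_2.
Rearranging, p_2·x_2 = p_1·x_1. Substituting into the budget gives p_1·x_1·(1 + 1) = m.
Demand: x_1*(p_1,p_2,m) = 0.5·m/p_1 and x_2* = 0.5·m/p_2.
At p_1=12, p_2=9, m=79: x_1* = 0.5·79/12 = 3.2917.

x_1* = 3.2917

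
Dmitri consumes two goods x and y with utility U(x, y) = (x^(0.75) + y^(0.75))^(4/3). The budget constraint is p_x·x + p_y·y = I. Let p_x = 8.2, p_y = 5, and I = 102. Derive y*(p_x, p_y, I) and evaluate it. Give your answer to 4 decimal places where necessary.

Substitute y = (y/x)·x into the budget: x* = I/(p_x + p_y·(y/x)).
Numerically y/x = 7.233948, so x* = 102/(8.2 + 5·7.233948) = 2.2989 and y* = 7.233948·2.2989 = 16.6299.

y* = 16.6299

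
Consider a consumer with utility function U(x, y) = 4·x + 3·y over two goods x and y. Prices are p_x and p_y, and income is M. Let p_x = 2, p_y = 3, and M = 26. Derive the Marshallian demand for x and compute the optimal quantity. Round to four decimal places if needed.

Linear utility — the consumer picks whichever good has higher MU/price: 4/2 = 2 vs 3/3 = 1.
x gives more utility per dollar, so spend all income on x: x* = M/p_x, y* = 0.
Numerically: x* = 13, y* = 0.

x* = 13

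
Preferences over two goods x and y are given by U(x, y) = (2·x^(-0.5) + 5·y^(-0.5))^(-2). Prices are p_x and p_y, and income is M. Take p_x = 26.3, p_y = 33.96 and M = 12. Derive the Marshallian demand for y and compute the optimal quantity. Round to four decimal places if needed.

Substitute y = (y/x)·x into the budget: x* = M/(p_x + p_y·(y/x)).
Numerically y/x = 1.553407, so x* = 12/(26.3 + 33.96·1.553407) = 0.1518 and y* = 1.553407·0.1518 = 0.2358.

y* = 0.2358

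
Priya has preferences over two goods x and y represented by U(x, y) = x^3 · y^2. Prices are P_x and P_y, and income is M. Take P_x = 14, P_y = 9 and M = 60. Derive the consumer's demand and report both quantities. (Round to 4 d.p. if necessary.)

MU_x/MU_y = (3·y)/(2·x); tangency sets this equal to P_x/P_y.
Rearranging, P_y·y = (2/3)·P_x·x. Substituting into the budget gives P_x·x·(1 + (2/3)) = M.
Demand: x*(P_x,P_y,M) = 0.6·M/P_x and y* = 0.4·M/P_y.
At P_x=14, P_y=9, M=60: x* = 0.6·60/14 = 2.5714, y* = 2.6667.

x* = 2.5714, y* = 2.6667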